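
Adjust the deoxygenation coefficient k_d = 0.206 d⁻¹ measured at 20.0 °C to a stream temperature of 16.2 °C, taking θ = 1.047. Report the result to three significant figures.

k_d(T₂) = k_d(T₁) · θ^(T₂−T₁) = 0.206 × 1.047^(16.2−20.0)
= 0.206 × 1.047^-3.80 = 0.206 × 0.8399 = 0.1730 d⁻¹.

k_d ≈ 0.173 d⁻¹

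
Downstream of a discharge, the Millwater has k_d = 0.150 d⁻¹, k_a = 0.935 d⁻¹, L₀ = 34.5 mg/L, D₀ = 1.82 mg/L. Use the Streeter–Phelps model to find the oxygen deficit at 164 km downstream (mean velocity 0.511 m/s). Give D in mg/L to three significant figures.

Travel time t = x/v = 164 km / (0.511 m/s) = 164000 m / 0.511 m/s = 320900 s = 3.715 d.
k_d L₀/(k_a−k_d) = 0.150×34.5/(0.935−0.150) = 5.175/0.7850 = 6.592 mg/L.
e^(−k_d t) = e^(−0.150×3.715) = 0.5728; e^(−k_a t) = e^(−0.935×3.715) = 0.03102.
D = 6.592 × (0.5728 − 0.03102) + 1.82 × 0.03102 = 3.572 + 0.05646 = 3.628 mg/L.

D ≈ 3.63 mg/L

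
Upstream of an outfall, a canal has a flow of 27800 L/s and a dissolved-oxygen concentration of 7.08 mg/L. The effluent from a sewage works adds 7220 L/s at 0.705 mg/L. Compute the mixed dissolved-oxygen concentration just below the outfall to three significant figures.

Flow-weighted mixing: C = (Q_r C_r + Q_w C_w)/(Q_r + Q_w)
= (27800×7.08 + 7220×0.705)/(27800 + 7220) = 201900/35020 = 5.766 mg/L.

5.77 mg/L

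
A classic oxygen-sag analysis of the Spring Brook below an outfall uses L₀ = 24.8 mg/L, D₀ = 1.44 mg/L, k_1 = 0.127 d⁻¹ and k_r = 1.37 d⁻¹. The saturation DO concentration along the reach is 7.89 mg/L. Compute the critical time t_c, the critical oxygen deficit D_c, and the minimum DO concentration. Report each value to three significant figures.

t_c ≈ 1.24 d; D_c ≈ 1.96 mg/L; min DO ≈ 5.93 mg/L

t_c = [1/(k_r−k_1)] ln[(k_r/k_1)(1 − D₀(k_r−k_1)/(k_1 L₀))]
= [1/(1.37−0.127)] ln[(1.37/0.127)(1 − 1.44×1.243/(0.127×24.8))]
= (1/1.243) ln[10.79 × 0.4317] = 0.8045 × ln(4.657) = 0.8045 × 1.538 = 1.238 d.
L(t_c) = L₀ e^(−k_1 t_c) = 24.8 × 0.8546 = 21.19 mg/L, and at the critical point k_r D_c = k_1 L, so D_c = (0.127/1.37) × 21.19 = 1.965 mg/L.
Minimum DO = C_s − D_c = 7.89 − 1.965 = 5.925 mg/L.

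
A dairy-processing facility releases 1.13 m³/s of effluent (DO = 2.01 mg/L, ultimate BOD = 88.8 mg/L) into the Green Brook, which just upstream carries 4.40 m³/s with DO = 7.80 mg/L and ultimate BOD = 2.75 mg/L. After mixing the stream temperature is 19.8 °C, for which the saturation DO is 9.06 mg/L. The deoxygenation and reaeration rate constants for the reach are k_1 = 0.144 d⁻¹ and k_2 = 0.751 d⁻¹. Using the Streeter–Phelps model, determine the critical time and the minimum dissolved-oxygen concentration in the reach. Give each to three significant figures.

t_c ≈ 1.56 d; minimum DO ≈ 5.94 mg/L

Mixed DO = (4.40×7.80 + 1.13×2.01)/(4.40+1.13) = 36.59/5.530 = 6.617 mg/L.
Mixed L₀ = (4.40×2.75 + 1.13×88.8)/(5.530) = 112.4/5.530 = 20.33 mg/L.
Initial deficit D₀ = C_s − DO₀ = 9.06 − 6.617 = 2.443 mg/L.
t_c = (1/0.6070) ln[(0.751/0.144)(1 − 2.443×0.6070/(0.144×20.33))] = 1.647 × ln(2.574) = 1.558 d.
D_c = (0.144/0.751) × 20.33 × e^(−0.144×1.558) = 0.1917 × 20.33 × 0.7991 = 3.116 mg/L.
Minimum DO = 9.06 − 3.116 = 5.944 mg/L.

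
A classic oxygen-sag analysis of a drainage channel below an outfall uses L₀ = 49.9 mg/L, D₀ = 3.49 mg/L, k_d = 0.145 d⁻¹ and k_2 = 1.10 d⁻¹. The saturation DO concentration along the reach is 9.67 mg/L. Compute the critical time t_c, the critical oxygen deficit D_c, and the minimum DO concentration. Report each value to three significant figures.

With k_2/k_d = 7.586 and 1 − D₀(k_2−k_d)/(k_d L₀) = 0.5394,
t_c = ln(7.586 × 0.5394) / (1.10 − 0.145) = ln(4.092) / 0.9550 = 1.409/0.9550 = 1.475 d.
D_c = (k_d/k_2) L₀ e^(−k_d t_c) = (0.145/1.10) × 49.9 × e^(−0.145×1.475) = 0.1318 × 49.9 × 0.8074 = 5.311 mg/L.
Minimum DO = C_s − D_c = 9.67 − 5.311 = 4.359 mg/L.

t_c ≈ 1.48 d; D_c ≈ 5.31 mg/L; min DO ≈ 4.36 mg/L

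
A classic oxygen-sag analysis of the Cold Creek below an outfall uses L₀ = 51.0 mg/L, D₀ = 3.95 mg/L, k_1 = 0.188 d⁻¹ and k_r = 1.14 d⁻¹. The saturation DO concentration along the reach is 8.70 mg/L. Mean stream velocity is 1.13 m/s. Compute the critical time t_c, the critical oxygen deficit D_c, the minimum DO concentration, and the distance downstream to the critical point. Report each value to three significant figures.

t_c ≈ 1.37 d; D_c ≈ 6.50 mg/L; min DO ≈ 2.20 mg/L; x_c ≈ 134 km

With k_r/k_1 = 6.064 and 1 − D₀(k_r−k_1)/(k_1 L₀) = 0.6078,
t_c = ln(6.064 × 0.6078) / (1.14 − 0.188) = ln(3.686) / 0.9520 = 1.304/0.9520 = 1.370 d.
L(t_c) = L₀ e^(−k_1 t_c) = 51.0 × 0.7729 = 39.42 mg/L, and at the critical point k_r D_c = k_1 L, so D_c = (0.188/1.14) × 39.42 = 6.501 mg/L.
Minimum DO = C_s − D_c = 8.70 − 6.501 = 2.199 mg/L.
x_c = v t_c = 1.13 m/s × 1.370 d × 86400 s/d = 133800 m ≈ 134 km.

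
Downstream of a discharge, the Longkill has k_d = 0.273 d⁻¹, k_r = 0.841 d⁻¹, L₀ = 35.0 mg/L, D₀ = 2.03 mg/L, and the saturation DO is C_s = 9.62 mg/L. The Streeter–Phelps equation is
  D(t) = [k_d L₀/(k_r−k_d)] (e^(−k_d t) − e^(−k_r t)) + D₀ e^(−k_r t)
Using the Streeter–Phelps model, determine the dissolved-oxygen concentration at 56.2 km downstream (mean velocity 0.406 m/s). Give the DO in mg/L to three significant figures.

DO ≈ 2.60 mg/L

Travel time t = x/v = 56.2 km / (0.406 m/s) = 56200 m / 0.406 m/s = 138400 s = 1.602 d.
k_d L₀/(k_r−k_d) = 0.273×35.0/(0.841−0.273) = 9.555/0.5680 = 16.82 mg/L.
e^(−k_d t) = e^(−0.273×1.602) = 0.6457; e^(−k_r t) = e^(−0.841×1.602) = 0.2599.
D = 16.82 × (0.6457 − 0.2599) + 2.03 × 0.2599 = 6.490 + 0.5276 = 7.018 mg/L.
DO = C_s − D = 9.62 − 7.018 = 2.602 mg/L.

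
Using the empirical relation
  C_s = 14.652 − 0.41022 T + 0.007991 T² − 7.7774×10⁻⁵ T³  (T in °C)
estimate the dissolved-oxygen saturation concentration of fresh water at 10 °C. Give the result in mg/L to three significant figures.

C_s = 14.652 − 0.41022×10 + 0.007991×10² − 7.7774×10⁻⁵×10³ = 11.27 mg/L.

C_s ≈ 11.3 mg/L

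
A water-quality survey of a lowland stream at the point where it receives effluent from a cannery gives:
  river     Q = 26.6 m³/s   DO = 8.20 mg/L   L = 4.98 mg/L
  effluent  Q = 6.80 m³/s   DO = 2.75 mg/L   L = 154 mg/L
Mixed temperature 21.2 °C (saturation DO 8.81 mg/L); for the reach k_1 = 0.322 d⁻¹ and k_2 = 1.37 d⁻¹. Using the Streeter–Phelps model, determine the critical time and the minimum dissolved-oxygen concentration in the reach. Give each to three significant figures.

t_c ≈ 1.22 d; minimum DO ≈ 3.20 mg/L

Mixed DO = (26.6×8.20 + 6.80×2.75)/(26.6+6.80) = 236.8/33.40 = 7.090 mg/L.
Mixed L₀ = (26.6×4.98 + 6.80×154)/(33.40) = 1180/33.40 = 35.32 mg/L.
Initial deficit D₀ = C_s − DO₀ = 8.81 − 7.090 = 1.720 mg/L.
t_c = (1/1.048) ln[(1.37/0.322)(1 − 1.720×1.048/(0.322×35.32))] = 0.9542 × ln(3.580) = 1.217 d.
D_c = (0.322/1.37) × 35.32 × e^(−0.322×1.217) = 0.2350 × 35.32 × 0.6758 = 5.610 mg/L.
Minimum DO = 8.81 − 5.610 = 3.200 mg/L.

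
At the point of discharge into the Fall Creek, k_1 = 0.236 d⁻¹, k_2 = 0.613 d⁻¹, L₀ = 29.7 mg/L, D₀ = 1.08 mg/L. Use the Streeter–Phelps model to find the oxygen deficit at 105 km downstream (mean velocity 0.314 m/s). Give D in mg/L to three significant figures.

D ≈ 5.83 mg/L

Travel time t = x/v = 105 km / (0.314 m/s) = 105000 m / 0.314 m/s = 334400 s = 3.870 d.
k_1 L₀/(k_2−k_1) = 0.236×29.7/(0.613−0.236) = 7.009/0.3770 = 18.59 mg/L.
e^(−k_1 t) = e^(−0.236×3.870) = 0.4012; e^(−k_2 t) = e^(−0.613×3.870) = 0.09325.
D = 18.59 × (0.4012 − 0.09325) + 1.08 × 0.09325 = 5.725 + 0.1007 = 5.825 mg/L.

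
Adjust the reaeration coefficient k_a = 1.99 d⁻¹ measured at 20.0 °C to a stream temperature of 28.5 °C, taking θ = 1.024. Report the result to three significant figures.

k_a(T₂) = k_a(T₁) · θ^(T₂−T₁) = 1.99 × 1.024^(28.5−20.0)
= 1.99 × 1.024^8.50 = 1.99 × 1.223 = 2.434 d⁻¹.

k_a ≈ 2.43 d⁻¹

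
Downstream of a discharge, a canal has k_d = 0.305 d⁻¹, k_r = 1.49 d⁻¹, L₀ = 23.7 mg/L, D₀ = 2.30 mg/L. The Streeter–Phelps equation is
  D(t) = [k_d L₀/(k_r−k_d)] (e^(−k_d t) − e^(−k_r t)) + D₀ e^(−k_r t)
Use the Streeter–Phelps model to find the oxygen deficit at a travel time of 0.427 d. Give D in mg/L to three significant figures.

D ≈ 3.34 mg/L

k_d L₀/(k_r−k_d) = 0.305×23.7/(1.49−0.305) = 7.228/1.185 = 6.100 mg/L.
e^(−k_d t) = e^(−0.305×0.4270) = 0.8779; e^(−k_r t) = e^(−1.49×0.4270) = 0.5293.
D = 6.100 × (0.8779 − 0.5293) + 2.30 × 0.5293 = 2.126 + 1.217 = 3.344 mg/L.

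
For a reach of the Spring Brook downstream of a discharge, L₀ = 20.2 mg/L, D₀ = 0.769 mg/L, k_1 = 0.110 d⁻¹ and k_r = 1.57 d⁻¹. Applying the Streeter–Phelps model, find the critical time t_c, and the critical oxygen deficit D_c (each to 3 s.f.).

t_c ≈ 1.34 d; D_c ≈ 1.22 mg/L

At the critical point dD/dt = 0, so k_1 L₀ e^(−k_1 t) = k_r D. Substituting D(t) from the Streeter–Phelps equation and solving for t gives
t_c = ln[(k_r/k_1)(1 − D₀(k_r−k_1)/(k_1 L₀))] / (k_r−k_1).
Here k_r−k_1 = 1.460 d⁻¹ and 1 − D₀(k_r−k_1)/(k_1 L₀) = 1 − 0.769×1.460/(0.110×20.2) = 0.4947, so
t_c = ln(14.27 × 0.4947) / 1.460 = 1.955 / 1.460 = 1.339 d.
D_c = (k_1/k_r) L₀ e^(−k_1 t_c) = (0.110/1.57) × 20.2 × e^(−0.110×1.339) = 0.07006 × 20.2 × 0.8631 = 1.221 mg/L.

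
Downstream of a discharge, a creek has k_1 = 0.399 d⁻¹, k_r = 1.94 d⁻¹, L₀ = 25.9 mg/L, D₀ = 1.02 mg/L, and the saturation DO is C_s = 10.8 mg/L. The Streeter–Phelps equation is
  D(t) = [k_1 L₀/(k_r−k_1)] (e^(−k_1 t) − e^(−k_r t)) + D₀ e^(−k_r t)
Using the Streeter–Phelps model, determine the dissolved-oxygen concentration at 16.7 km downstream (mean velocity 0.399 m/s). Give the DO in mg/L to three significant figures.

DO ≈ 7.49 mg/L

Travel time t = x/v = 16.7 km / (0.399 m/s) = 16700 m / 0.399 m/s = 41850 s = 0.4844 d.
k_1 L₀/(k_r−k_1) = 0.399×25.9/(1.94−0.399) = 10.33/1.541 = 6.706 mg/L.
e^(−k_1 t) = e^(−0.399×0.4844) = 0.8242; e^(−k_r t) = e^(−1.94×0.4844) = 0.3907.
D = 6.706 × (0.8242 − 0.3907) + 1.02 × 0.3907 = 2.907 + 0.3985 = 3.306 mg/L.
DO = C_s − D = 10.8 − 3.306 = 7.494 mg/L.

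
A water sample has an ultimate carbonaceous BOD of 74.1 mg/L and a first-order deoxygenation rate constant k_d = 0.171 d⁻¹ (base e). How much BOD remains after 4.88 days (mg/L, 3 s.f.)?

L_t = L₀ e^(−k_d t) = 74.1 × e^(−0.171×4.88) = 74.1 × 0.4341 = 32.17 mg/L.

L ≈ 32.2 mg/L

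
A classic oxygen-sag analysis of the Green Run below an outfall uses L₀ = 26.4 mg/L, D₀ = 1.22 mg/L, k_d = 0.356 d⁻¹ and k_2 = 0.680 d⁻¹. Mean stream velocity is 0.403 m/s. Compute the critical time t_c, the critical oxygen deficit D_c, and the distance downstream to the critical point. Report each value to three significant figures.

With k_2/k_d = 1.910 and 1 − D₀(k_2−k_d)/(k_d L₀) = 0.9579,
t_c = ln(1.910 × 0.9579) / (0.680 − 0.356) = ln(1.830) / 0.3240 = 0.6042/0.3240 = 1.865 d.
L(t_c) = L₀ e^(−k_d t_c) = 26.4 × 0.5149 = 13.59 mg/L, and at the critical point k_2 D_c = k_d L, so D_c = (0.356/0.680) × 13.59 = 7.116 mg/L.
x_c = v t_c = 0.403 m/s × 1.865 d × 86400 s/d = 64930 m ≈ 64.9 km.

t_c ≈ 1.86 d; D_c ≈ 7.12 mg/L; x_c ≈ 64.9 km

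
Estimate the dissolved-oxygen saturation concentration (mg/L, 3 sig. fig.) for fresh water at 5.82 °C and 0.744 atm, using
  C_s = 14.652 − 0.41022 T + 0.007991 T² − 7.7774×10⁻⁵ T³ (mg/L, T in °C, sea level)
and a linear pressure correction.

C_s ≈ 9.31 mg/L

At sea level: C_s = 14.652 − 0.41022×5.82 + 0.007991×5.82² − 7.7774×10⁻⁵×5.82³ = 12.52 mg/L.
Pressure correction: C_s' = 12.52 × 0.744 = 9.315 mg/L.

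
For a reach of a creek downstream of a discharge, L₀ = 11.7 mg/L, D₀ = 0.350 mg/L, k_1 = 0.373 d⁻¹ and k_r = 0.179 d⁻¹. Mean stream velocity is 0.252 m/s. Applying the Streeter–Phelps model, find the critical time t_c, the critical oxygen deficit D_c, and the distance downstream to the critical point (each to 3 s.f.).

At the critical point dD/dt = 0, so k_1 L₀ e^(−k_1 t) = k_r D. Substituting D(t) from the Streeter–Phelps equation and solving for t gives
t_c = ln[(k_r/k_1)(1 − D₀(k_r−k_1)/(k_1 L₀))] / (k_r−k_1).
Here k_r−k_1 = -0.1940 d⁻¹ and 1 − D₀(k_r−k_1)/(k_1 L₀) = 1 − 0.350×-0.1940/(0.373×11.7) = 1.016, so
t_c = ln(0.4799 × 1.016) / -0.1940 = -0.7188 / -0.1940 = 3.705 d.
L(t_c) = L₀ e^(−k_1 t_c) = 11.7 × 0.2511 = 2.938 mg/L, and at the critical point k_r D_c = k_1 L, so D_c = (0.373/0.179) × 2.938 = 6.122 mg/L.
x_c = v t_c = 0.252 m/s × 3.705 d × 86400 s/d = 80670 m ≈ 80.7 km.

t_c ≈ 3.70 d; D_c ≈ 6.12 mg/L; x_c ≈ 80.7 km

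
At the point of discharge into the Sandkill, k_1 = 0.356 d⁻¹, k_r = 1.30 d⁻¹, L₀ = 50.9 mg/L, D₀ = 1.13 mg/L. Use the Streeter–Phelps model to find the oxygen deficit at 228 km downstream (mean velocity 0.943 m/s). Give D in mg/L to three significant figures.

D ≈ 6.61 mg/L

Travel time t = x/v = 228 km / (0.943 m/s) = 228000 m / 0.943 m/s = 241800 s = 2.798 d.
k_1 L₀/(k_r−k_1) = 0.356×50.9/(1.30−0.356) = 18.12/0.9440 = 19.20 mg/L.
e^(−k_1 t) = e^(−0.356×2.798) = 0.3693; e^(−k_r t) = e^(−1.30×2.798) = 0.02631.
D = 19.20 × (0.3693 − 0.02631) + 1.13 × 0.02631 = 6.583 + 0.02973 = 6.613 mg/L.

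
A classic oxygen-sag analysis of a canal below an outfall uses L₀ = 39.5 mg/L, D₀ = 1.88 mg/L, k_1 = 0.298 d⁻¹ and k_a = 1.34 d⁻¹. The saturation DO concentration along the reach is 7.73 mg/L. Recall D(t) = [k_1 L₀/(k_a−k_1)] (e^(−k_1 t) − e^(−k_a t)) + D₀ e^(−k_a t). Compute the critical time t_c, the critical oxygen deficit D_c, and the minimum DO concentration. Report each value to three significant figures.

t_c ≈ 1.27 d; D_c ≈ 6.02 mg/L; min DO ≈ 1.71 mg/L

With k_a/k_1 = 4.497 and 1 − D₀(k_a−k_1)/(k_1 L₀) = 0.8336,
t_c = ln(4.497 × 0.8336) / (1.34 − 0.298) = ln(3.748) / 1.042 = 1.321/1.042 = 1.268 d.
L(t_c) = L₀ e^(−k_1 t_c) = 39.5 × 0.6853 = 27.07 mg/L, and at the critical point k_a D_c = k_1 L, so D_c = (0.298/1.34) × 27.07 = 6.020 mg/L.
Minimum DO = C_s − D_c = 7.73 − 6.020 = 1.710 mg/L.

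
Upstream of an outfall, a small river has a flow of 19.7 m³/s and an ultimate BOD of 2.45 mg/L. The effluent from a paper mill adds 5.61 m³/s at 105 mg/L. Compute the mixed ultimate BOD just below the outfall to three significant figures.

Flow-weighted mixing: C = (Q_r C_r + Q_w C_w)/(Q_r + Q_w)
= (19.7×2.45 + 5.61×105)/(19.7 + 5.61) = 637.3/25.31 = 25.18 mg/L.

25.2 mg/L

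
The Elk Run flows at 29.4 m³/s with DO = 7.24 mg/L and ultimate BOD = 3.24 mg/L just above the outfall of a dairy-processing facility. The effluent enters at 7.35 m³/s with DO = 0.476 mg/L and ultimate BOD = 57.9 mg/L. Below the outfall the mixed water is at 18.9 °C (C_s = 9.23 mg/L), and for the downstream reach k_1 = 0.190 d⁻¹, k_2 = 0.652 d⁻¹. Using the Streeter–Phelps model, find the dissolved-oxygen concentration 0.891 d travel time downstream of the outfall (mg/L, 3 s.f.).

Mixed DO = (29.4×7.24 + 7.35×0.476)/(29.4+7.35) = 216.4/36.75 = 5.887 mg/L.
Mixed L₀ = (29.4×3.24 + 7.35×57.9)/(36.75) = 520.8/36.75 = 14.17 mg/L.
Initial deficit D₀ = C_s − DO₀ = 9.23 − 5.887 = 3.343 mg/L.
D(0.891) = [0.190×14.17/(0.652−0.190)](e^(−0.190×0.891) − e^(−0.652×0.891)) + 3.343 e^(−0.652×0.891)
= 5.828 × (0.8443 − 0.5594) + 3.343 × 0.5594 = 3.530 mg/L.
DO = 9.23 − 3.530 = 5.700 mg/L.

DO ≈ 5.70 mg/L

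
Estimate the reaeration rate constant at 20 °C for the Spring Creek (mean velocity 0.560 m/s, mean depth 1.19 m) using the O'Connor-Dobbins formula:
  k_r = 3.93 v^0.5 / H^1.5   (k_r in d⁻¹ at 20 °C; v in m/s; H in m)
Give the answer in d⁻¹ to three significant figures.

k_r ≈ 2.27 d⁻¹

k_r = 3.93 × 0.560^0.5 / 1.19^1.5 = 3.93 × 0.7483 / 1.298 = 2.266 d⁻¹.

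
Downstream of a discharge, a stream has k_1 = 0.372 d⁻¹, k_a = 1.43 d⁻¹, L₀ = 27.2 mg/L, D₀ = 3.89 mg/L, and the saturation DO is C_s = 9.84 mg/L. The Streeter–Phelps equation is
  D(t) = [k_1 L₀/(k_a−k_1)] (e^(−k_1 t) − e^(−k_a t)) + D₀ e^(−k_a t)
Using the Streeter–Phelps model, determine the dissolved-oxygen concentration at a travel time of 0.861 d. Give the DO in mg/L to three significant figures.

k_1 L₀/(k_a−k_1) = 0.372×27.2/(1.43−0.372) = 10.12/1.058 = 9.564 mg/L.
e^(−k_1 t) = e^(−0.372×0.8610) = 0.7259; e^(−k_a t) = e^(−1.43×0.8610) = 0.2919.
D = 9.564 × (0.7259 − 0.2919) + 3.89 × 0.2919 = 4.151 + 1.136 = 5.286 mg/L.
DO = C_s − D = 9.84 − 5.286 = 4.554 mg/L.

DO ≈ 4.55 mg/L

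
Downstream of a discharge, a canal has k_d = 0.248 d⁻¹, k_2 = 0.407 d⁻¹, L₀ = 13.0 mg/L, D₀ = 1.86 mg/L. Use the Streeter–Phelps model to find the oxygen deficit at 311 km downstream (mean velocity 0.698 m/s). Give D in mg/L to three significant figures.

Travel time t = x/v = 311 km / (0.698 m/s) = 311000 m / 0.698 m/s = 445600 s = 5.157 d.
k_d L₀/(k_2−k_d) = 0.248×13.0/(0.407−0.248) = 3.224/0.1590 = 20.28 mg/L.
e^(−k_d t) = e^(−0.248×5.157) = 0.2783; e^(−k_2 t) = e^(−0.407×5.157) = 0.1226.
D = 20.28 × (0.2783 − 0.1226) + 1.86 × 0.1226 = 3.158 + 0.2280 = 3.386 mg/L.

D ≈ 3.39 mg/L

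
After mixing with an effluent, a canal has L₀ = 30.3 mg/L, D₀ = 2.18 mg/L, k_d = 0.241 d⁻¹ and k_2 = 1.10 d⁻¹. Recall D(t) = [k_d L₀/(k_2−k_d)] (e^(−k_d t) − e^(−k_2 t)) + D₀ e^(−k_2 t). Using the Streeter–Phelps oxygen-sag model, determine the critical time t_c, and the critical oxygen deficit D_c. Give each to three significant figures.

t_c ≈ 1.42 d; D_c ≈ 4.71 mg/L

t_c = [1/(k_2−k_d)] ln[(k_2/k_d)(1 − D₀(k_2−k_d)/(k_d L₀))]
= [1/(1.10−0.241)] ln[(1.10/0.241)(1 − 2.18×0.8590/(0.241×30.3))]
= (1/0.8590) ln[4.564 × 0.7436] = 1.164 × ln(3.394) = 1.164 × 1.222 = 1.423 d.
D_c = (k_d/k_2) L₀ e^(−k_d t_c) = (0.241/1.10) × 30.3 × e^(−0.241×1.423) = 0.2191 × 30.3 × 0.7098 = 4.712 mg/L.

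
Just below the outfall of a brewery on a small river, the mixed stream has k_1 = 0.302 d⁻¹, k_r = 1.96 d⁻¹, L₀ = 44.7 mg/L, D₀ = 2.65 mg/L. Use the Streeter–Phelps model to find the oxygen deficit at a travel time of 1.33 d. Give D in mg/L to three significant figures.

k_1 L₀/(k_r−k_1) = 0.302×44.7/(1.96−0.302) = 13.50/1.658 = 8.142 mg/L.
e^(−k_1 t) = e^(−0.302×1.330) = 0.6692; e^(−k_r t) = e^(−1.96×1.330) = 0.07377.
D = 8.142 × (0.6692 − 0.07377) + 2.65 × 0.07377 = 4.848 + 0.1955 = 5.044 mg/L.

D ≈ 5.04 mg/L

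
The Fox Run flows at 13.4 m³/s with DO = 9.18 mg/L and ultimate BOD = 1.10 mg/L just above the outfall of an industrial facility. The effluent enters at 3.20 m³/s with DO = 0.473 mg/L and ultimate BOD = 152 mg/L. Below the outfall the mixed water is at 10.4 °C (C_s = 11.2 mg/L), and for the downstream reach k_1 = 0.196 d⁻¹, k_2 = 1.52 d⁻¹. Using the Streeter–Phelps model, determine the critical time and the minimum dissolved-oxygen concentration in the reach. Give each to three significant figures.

t_c ≈ 0.220 d; minimum DO ≈ 7.47 mg/L

Mixed DO = (13.4×9.18 + 3.20×0.473)/(13.4+3.20) = 124.5/16.60 = 7.502 mg/L.
Mixed L₀ = (13.4×1.10 + 3.20×152)/(16.60) = 501.1/16.60 = 30.19 mg/L.
Initial deficit D₀ = C_s − DO₀ = 11.2 − 7.502 = 3.698 mg/L.
t_c = (1/1.324) ln[(1.52/0.196)(1 − 3.698×1.324/(0.196×30.19))] = 0.7553 × ln(1.337) = 0.2195 d.
D_c = (0.196/1.52) × 30.19 × e^(−0.196×0.2195) = 0.1289 × 30.19 × 0.9579 = 3.729 mg/L.
Minimum DO = 11.2 − 3.729 = 7.471 mg/L.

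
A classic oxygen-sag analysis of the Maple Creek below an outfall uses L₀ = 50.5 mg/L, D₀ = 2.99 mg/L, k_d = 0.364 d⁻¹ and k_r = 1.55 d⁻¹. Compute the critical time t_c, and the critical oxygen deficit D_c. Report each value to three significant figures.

t_c ≈ 1.04 d; D_c ≈ 8.12 mg/L

t_c = [1/(k_r−k_d)] ln[(k_r/k_d)(1 − D₀(k_r−k_d)/(k_d L₀))]
= [1/(1.55−0.364)] ln[(1.55/0.364)(1 − 2.99×1.186/(0.364×50.5))]
= (1/1.186) ln[4.258 × 0.8071] = 0.8432 × ln(3.437) = 0.8432 × 1.235 = 1.041 d.
L(t_c) = L₀ e^(−k_d t_c) = 50.5 × 0.6846 = 34.57 mg/L, and at the critical point k_r D_c = k_d L, so D_c = (0.364/1.55) × 34.57 = 8.119 mg/L.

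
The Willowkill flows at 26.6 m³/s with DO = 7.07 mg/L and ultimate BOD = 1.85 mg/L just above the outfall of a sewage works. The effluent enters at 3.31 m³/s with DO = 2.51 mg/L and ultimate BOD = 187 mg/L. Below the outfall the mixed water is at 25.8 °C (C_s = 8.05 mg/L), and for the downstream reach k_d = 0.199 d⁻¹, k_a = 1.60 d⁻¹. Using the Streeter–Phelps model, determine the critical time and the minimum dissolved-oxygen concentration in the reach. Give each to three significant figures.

t_c ≈ 1.04 d; minimum DO ≈ 5.79 mg/L

Mixed DO = (26.6×7.07 + 3.31×2.51)/(26.6+3.31) = 196.4/29.91 = 6.565 mg/L.
Mixed L₀ = (26.6×1.85 + 3.31×187)/(29.91) = 668.2/29.91 = 22.34 mg/L.
Initial deficit D₀ = C_s − DO₀ = 8.05 − 6.565 = 1.485 mg/L.
t_c = (1/1.401) ln[(1.60/0.199)(1 − 1.485×1.401/(0.199×22.34))] = 0.7138 × ln(4.278) = 1.038 d.
D_c = (0.199/1.60) × 22.34 × e^(−0.199×1.038) = 0.1244 × 22.34 × 0.8135 = 2.260 mg/L.
Minimum DO = 8.05 − 2.260 = 5.790 mg/L.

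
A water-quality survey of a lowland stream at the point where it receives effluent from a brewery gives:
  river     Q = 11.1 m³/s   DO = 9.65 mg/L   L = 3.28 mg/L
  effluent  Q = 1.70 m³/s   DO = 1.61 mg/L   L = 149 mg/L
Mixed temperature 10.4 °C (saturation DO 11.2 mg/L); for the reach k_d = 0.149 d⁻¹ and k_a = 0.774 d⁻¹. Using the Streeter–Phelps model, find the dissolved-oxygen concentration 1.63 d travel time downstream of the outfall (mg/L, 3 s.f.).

Mixed DO = (11.1×9.65 + 1.70×1.61)/(11.1+1.70) = 109.9/12.80 = 8.582 mg/L.
Mixed L₀ = (11.1×3.28 + 1.70×149)/(12.80) = 289.7/12.80 = 22.63 mg/L.
Initial deficit D₀ = C_s − DO₀ = 11.2 − 8.582 = 2.618 mg/L.
D(1.63) = [0.149×22.63/(0.774−0.149)](e^(−0.149×1.63) − e^(−0.774×1.63)) + 2.618 e^(−0.774×1.63)
= 5.396 × (0.7844 − 0.2832) + 2.618 × 0.2832 = 3.446 mg/L.
DO = 11.2 − 3.446 = 7.754 mg/L.

DO ≈ 7.75 mg/L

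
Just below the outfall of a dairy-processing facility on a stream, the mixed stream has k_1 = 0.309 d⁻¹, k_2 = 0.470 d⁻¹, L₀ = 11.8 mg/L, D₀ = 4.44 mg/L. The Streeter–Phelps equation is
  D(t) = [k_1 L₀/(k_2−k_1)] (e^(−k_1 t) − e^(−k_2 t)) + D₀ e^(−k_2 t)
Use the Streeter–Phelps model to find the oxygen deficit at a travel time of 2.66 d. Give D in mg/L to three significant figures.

D ≈ 4.74 mg/L

k_1 L₀/(k_2−k_1) = 0.309×11.8/(0.470−0.309) = 3.646/0.1610 = 22.65 mg/L.
e^(−k_1 t) = e^(−0.309×2.660) = 0.4396; e^(−k_2 t) = e^(−0.470×2.660) = 0.2864.
D = 22.65 × (0.4396 − 0.2864) + 4.44 × 0.2864 = 3.468 + 1.272 = 4.740 mg/L.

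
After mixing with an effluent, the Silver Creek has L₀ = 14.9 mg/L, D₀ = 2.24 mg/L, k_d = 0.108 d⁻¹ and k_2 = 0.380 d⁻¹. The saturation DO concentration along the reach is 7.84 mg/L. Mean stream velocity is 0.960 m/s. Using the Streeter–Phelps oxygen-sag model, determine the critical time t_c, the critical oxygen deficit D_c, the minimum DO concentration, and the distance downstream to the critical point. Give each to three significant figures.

t_c = [1/(k_2−k_d)] ln[(k_2/k_d)(1 − D₀(k_2−k_d)/(k_d L₀))]
= [1/(0.380−0.108)] ln[(0.380/0.108)(1 − 2.24×0.2720/(0.108×14.9))]
= (1/0.2720) ln[3.519 × 0.6214] = 3.676 × ln(2.186) = 3.676 × 0.7822 = 2.876 d.
L(t_c) = L₀ e^(−k_d t_c) = 14.9 × 0.7330 = 10.92 mg/L, and at the critical point k_2 D_c = k_d L, so D_c = (0.108/0.380) × 10.92 = 3.104 mg/L.
Minimum DO = C_s − D_c = 7.84 − 3.104 = 4.736 mg/L.
x_c = v t_c = 0.960 m/s × 2.876 d × 86400 s/d = 238500 m ≈ 239 km.

t_c ≈ 2.88 d; D_c ≈ 3.10 mg/L; min DO ≈ 4.74 mg/L; x_c ≈ 239 km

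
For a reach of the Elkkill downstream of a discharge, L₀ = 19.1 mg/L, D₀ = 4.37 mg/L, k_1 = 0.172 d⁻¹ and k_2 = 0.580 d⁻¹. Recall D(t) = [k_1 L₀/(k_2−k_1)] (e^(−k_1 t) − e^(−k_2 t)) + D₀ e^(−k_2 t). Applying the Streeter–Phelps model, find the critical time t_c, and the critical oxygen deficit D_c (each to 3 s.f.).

With k_2/k_1 = 3.372 and 1 − D₀(k_2−k_1)/(k_1 L₀) = 0.4573,
t_c = ln(3.372 × 0.4573) / (0.580 − 0.172) = ln(1.542) / 0.4080 = 0.4331/0.4080 = 1.061 d.
D_c = (k_1/k_2) L₀ e^(−k_1 t_c) = (0.172/0.580) × 19.1 × e^(−0.172×1.061) = 0.2966 × 19.1 × 0.8331 = 4.719 mg/L.

t_c ≈ 1.06 d; D_c ≈ 4.72 mg/L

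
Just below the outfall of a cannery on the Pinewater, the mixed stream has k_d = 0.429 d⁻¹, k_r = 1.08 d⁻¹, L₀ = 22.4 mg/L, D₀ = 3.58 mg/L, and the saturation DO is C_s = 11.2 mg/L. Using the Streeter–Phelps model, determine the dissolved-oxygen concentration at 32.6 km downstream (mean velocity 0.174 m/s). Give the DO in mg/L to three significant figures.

Travel time t = x/v = 32.6 km / (0.174 m/s) = 32600 m / 0.174 m/s = 187400 s = 2.168 d.
k_d L₀/(k_r−k_d) = 0.429×22.4/(1.08−0.429) = 9.610/0.6510 = 14.76 mg/L.
e^(−k_d t) = e^(−0.429×2.168) = 0.3944; e^(−k_r t) = e^(−1.08×2.168) = 0.09614.
D = 14.76 × (0.3944 − 0.09614) + 3.58 × 0.09614 = 4.403 + 0.3442 = 4.748 mg/L.
DO = C_s − D = 11.2 − 4.748 = 6.452 mg/L.

DO ≈ 6.45 mg/L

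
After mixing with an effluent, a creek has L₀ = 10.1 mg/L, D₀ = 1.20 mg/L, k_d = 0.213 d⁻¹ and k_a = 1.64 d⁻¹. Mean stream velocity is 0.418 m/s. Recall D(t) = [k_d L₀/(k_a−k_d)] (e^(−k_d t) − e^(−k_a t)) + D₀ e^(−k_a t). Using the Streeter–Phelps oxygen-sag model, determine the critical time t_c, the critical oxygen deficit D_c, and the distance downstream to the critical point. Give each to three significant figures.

At the critical point dD/dt = 0, so k_d L₀ e^(−k_d t) = k_a D. Substituting D(t) from the Streeter–Phelps equation and solving for t gives
t_c = ln[(k_a/k_d)(1 − D₀(k_a−k_d)/(k_d L₀))] / (k_a−k_d).
Here k_a−k_d = 1.427 d⁻¹ and 1 − D₀(k_a−k_d)/(k_d L₀) = 1 − 1.20×1.427/(0.213×10.1) = 0.2040, so
t_c = ln(7.700 × 0.2040) / 1.427 = 0.4516 / 1.427 = 0.3165 d.
D_c = (k_d/k_a) L₀ e^(−k_d t_c) = (0.213/1.64) × 10.1 × e^(−0.213×0.3165) = 0.1299 × 10.1 × 0.9348 = 1.226 mg/L.
x_c = v t_c = 0.418 m/s × 0.3165 d × 86400 s/d = 11430 m ≈ 11.4 km.

t_c ≈ 0.316 d; D_c ≈ 1.23 mg/L; x_c ≈ 11.4 km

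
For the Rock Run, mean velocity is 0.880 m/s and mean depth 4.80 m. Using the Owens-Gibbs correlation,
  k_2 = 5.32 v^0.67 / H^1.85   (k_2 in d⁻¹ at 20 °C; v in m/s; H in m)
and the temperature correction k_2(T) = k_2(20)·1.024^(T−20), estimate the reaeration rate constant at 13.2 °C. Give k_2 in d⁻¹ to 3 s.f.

k_2 ≈ 0.228 d⁻¹

k_2(20) = 5.32 × 0.880^0.67 / 4.80^1.85 = 5.32 × 0.9179 / 18.21 = 0.2682 d⁻¹.
k_2(13.2) = 0.2682 × 1.024^(13.2−20) = 0.2682 × 0.8511 = 0.2282 d⁻¹.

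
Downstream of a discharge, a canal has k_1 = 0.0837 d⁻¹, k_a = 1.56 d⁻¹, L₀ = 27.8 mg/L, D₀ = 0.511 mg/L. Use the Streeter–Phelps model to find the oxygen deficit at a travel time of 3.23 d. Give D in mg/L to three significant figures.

D ≈ 1.20 mg/L

k_1 L₀/(k_a−k_1) = 0.0837×27.8/(1.56−0.0837) = 2.327/1.476 = 1.576 mg/L.
e^(−k_1 t) = e^(−0.0837×3.230) = 0.7631; e^(−k_a t) = e^(−1.56×3.230) = 0.006482.
D = 1.576 × (0.7631 − 0.006482) + 0.511 × 0.006482 = 1.193 + 0.003312 = 1.196 mg/L.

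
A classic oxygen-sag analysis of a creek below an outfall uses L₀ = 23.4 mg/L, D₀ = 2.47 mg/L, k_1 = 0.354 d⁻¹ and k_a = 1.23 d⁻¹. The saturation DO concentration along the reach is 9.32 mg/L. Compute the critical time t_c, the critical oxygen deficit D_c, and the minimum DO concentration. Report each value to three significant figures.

t_c = [1/(k_a−k_1)] ln[(k_a/k_1)(1 − D₀(k_a−k_1)/(k_1 L₀))]
= [1/(1.23−0.354)] ln[(1.23/0.354)(1 − 2.47×0.8760/(0.354×23.4))]
= (1/0.8760) ln[3.475 × 0.7388] = 1.142 × ln(2.567) = 1.142 × 0.9427 = 1.076 d.
D_c = (k_1/k_a) L₀ e^(−k_1 t_c) = (0.354/1.23) × 23.4 × e^(−0.354×1.076) = 0.2878 × 23.4 × 0.6832 = 4.601 mg/L.
Minimum DO = C_s − D_c = 9.32 − 4.601 = 4.719 mg/L.

t_c ≈ 1.08 d; D_c ≈ 4.60 mg/L; min DO ≈ 4.72 mg/L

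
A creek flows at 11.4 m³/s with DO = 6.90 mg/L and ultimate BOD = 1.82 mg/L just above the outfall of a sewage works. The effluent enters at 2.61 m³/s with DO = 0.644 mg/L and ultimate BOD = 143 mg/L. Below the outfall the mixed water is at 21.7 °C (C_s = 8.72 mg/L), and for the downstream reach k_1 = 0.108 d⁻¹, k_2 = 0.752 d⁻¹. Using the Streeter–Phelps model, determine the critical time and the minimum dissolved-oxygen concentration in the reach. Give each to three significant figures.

t_c ≈ 1.46 d; minimum DO ≈ 5.27 mg/L

Mixed DO = (11.4×6.90 + 2.61×0.644)/(11.4+2.61) = 80.34/14.01 = 5.735 mg/L.
Mixed L₀ = (11.4×1.82 + 2.61×143)/(14.01) = 394.0/14.01 = 28.12 mg/L.
Initial deficit D₀ = C_s − DO₀ = 8.72 − 5.735 = 2.985 mg/L.
t_c = (1/0.6440) ln[(0.752/0.108)(1 − 2.985×0.6440/(0.108×28.12))] = 1.553 × ln(2.555) = 1.457 d.
D_c = (0.108/0.752) × 28.12 × e^(−0.108×1.457) = 0.1436 × 28.12 × 0.8544 = 3.451 mg/L.
Minimum DO = 8.72 − 3.451 = 5.269 mg/L.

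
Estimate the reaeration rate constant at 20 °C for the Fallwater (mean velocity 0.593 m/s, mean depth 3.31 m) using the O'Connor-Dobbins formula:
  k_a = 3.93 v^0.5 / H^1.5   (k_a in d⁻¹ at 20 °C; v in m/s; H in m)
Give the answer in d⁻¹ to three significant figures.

k_a ≈ 0.503 d⁻¹

k_a = 3.93 × 0.593^0.5 / 3.31^1.5 = 3.93 × 0.7701 / 6.022 = 0.5025 d⁻¹.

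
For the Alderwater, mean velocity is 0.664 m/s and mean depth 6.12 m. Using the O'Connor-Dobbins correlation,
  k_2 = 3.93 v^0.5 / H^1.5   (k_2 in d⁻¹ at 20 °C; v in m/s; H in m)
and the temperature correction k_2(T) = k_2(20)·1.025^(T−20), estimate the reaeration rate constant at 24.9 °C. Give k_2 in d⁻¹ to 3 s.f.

k_2(20) = 3.93 × 0.664^0.5 / 6.12^1.5 = 3.93 × 0.8149 / 15.14 = 0.2115 d⁻¹.
k_2(24.9) = 0.2115 × 1.025^(24.9−20) = 0.2115 × 1.129 = 0.2387 d⁻¹.

k_2 ≈ 0.239 d⁻¹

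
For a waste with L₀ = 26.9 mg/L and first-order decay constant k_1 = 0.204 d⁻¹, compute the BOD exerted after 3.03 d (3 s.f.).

y_t = L₀(1 − e^(−k_1 t)) = 26.9 × (1 − e^(−0.204×3.03))
= 26.9 × (1 − 0.5390) = 26.9 × 0.4610 = 12.40 mg/L.

y ≈ 12.4 mg/L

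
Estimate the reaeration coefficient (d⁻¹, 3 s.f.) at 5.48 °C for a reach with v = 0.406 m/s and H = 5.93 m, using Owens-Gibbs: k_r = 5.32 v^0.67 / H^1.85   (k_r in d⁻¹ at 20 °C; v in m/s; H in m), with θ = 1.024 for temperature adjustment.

k_r(20) = 5.32 × 0.406^0.67 / 5.93^1.85 = 5.32 × 0.5467 / 26.92 = 0.1080 d⁻¹.
k_r(5.48) = 0.1080 × 1.024^(5.48−20) = 0.1080 × 0.7087 = 0.07655 d⁻¹.

k_r ≈ 0.0765 d⁻¹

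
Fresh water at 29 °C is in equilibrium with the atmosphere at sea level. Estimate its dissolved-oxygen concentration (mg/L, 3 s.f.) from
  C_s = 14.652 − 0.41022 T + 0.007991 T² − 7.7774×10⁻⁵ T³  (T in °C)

C_s = 14.652 − 0.41022×29 + 0.007991×29² − 7.7774×10⁻⁵×29³ = 7.579 mg/L.

C_s ≈ 7.58 mg/L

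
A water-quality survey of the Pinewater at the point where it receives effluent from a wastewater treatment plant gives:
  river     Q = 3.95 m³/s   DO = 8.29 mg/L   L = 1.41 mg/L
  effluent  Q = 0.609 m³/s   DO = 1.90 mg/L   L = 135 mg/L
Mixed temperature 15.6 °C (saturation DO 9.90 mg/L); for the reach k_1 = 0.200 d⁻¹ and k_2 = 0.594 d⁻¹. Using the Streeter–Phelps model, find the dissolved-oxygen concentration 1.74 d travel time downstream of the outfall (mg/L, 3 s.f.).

DO ≈ 5.60 mg/L

Mixed DO = (3.95×8.29 + 0.609×1.90)/(3.95+0.609) = 33.90/4.559 = 7.436 mg/L.
Mixed L₀ = (3.95×1.41 + 0.609×135)/(4.559) = 87.78/4.559 = 19.26 mg/L.
Initial deficit D₀ = C_s − DO₀ = 9.90 − 7.436 = 2.464 mg/L.
D(1.74) = [0.200×19.26/(0.594−0.200)](e^(−0.200×1.74) − e^(−0.594×1.74)) + 2.464 e^(−0.594×1.74)
= 9.774 × (0.7061 − 0.3557) + 2.464 × 0.3557 = 4.301 mg/L.
DO = 9.90 − 4.301 = 5.599 mg/L.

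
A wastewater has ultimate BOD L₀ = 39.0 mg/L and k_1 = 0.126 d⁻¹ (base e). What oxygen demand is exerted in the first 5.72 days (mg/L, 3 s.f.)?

y_t = L₀(1 − e^(−k_1 t)) = 39.0 × (1 − e^(−0.126×5.72))
= 39.0 × (1 − 0.4864) = 39.0 × 0.5136 = 20.03 mg/L.

y ≈ 20.0 mg/L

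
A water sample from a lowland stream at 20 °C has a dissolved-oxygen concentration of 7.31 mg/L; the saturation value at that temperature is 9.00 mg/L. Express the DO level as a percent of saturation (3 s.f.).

81.2 % saturation

% saturation = C/C_s × 100 = 7.31/9.00 × 100 = 81.2 %.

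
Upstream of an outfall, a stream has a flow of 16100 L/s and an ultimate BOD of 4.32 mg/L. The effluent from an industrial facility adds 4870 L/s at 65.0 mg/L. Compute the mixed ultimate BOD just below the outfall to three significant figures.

18.4 mg/L

Flow-weighted mixing: C = (Q_r C_r + Q_w C_w)/(Q_r + Q_w)
= (16100×4.32 + 4870×65.0)/(16100 + 4870) = 386100/20970 = 18.41 mg/L.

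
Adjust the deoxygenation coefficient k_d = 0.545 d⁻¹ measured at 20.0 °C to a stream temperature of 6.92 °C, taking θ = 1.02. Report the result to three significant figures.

k_d ≈ 0.421 d⁻¹

k_d(T₂) = k_d(T₁) · θ^(T₂−T₁) = 0.545 × 1.02^(6.92−20.0)
= 0.545 × 1.02^-13.1 = 0.545 × 0.7718 = 0.4206 d⁻¹.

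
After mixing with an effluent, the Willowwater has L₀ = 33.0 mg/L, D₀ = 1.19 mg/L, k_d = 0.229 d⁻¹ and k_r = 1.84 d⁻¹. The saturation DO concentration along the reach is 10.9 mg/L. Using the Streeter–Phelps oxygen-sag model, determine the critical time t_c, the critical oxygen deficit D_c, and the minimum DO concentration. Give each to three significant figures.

At the critical point dD/dt = 0, so k_d L₀ e^(−k_d t) = k_r D. Substituting D(t) from the Streeter–Phelps equation and solving for t gives
t_c = ln[(k_r/k_d)(1 − D₀(k_r−k_d)/(k_d L₀))] / (k_r−k_d).
Here k_r−k_d = 1.611 d⁻¹ and 1 − D₀(k_r−k_d)/(k_d L₀) = 1 − 1.19×1.611/(0.229×33.0) = 0.7463, so
t_c = ln(8.035 × 0.7463) / 1.611 = 1.791 / 1.611 = 1.112 d.
D_c = (k_d/k_r) L₀ e^(−k_d t_c) = (0.229/1.84) × 33.0 × e^(−0.229×1.112) = 0.1245 × 33.0 × 0.7752 = 3.184 mg/L.
Minimum DO = C_s − D_c = 10.9 − 3.184 = 7.716 mg/L.

t_c ≈ 1.11 d; D_c ≈ 3.18 mg/L; min DO ≈ 7.72 mg/L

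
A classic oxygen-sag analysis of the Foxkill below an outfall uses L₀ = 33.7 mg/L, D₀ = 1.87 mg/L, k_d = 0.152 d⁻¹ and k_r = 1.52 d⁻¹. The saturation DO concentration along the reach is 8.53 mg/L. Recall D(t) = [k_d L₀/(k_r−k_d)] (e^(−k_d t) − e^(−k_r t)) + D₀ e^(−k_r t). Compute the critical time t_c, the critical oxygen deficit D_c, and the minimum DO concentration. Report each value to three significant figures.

t_c ≈ 1.18 d; D_c ≈ 2.82 mg/L; min DO ≈ 5.71 mg/L

t_c = [1/(k_r−k_d)] ln[(k_r/k_d)(1 − D₀(k_r−k_d)/(k_d L₀))]
= [1/(1.52−0.152)] ln[(1.52/0.152)(1 − 1.87×1.368/(0.152×33.7))]
= (1/1.368) ln[10.00 × 0.5006] = 0.7310 × ln(5.006) = 0.7310 × 1.611 = 1.177 d.
L(t_c) = L₀ e^(−k_d t_c) = 33.7 × 0.8361 = 28.18 mg/L, and at the critical point k_r D_c = k_d L, so D_c = (0.152/1.52) × 28.18 = 2.818 mg/L.
Minimum DO = C_s − D_c = 8.53 − 2.818 = 5.712 mg/L.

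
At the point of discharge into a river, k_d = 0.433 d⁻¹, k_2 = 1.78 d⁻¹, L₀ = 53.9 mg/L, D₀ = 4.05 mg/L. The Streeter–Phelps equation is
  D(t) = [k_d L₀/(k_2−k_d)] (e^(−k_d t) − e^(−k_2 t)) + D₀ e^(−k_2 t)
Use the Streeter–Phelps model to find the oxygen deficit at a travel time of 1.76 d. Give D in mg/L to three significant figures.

D ≈ 7.51 mg/L

k_d L₀/(k_2−k_d) = 0.433×53.9/(1.78−0.433) = 23.34/1.347 = 17.33 mg/L.
e^(−k_d t) = e^(−0.433×1.760) = 0.4667; e^(−k_2 t) = e^(−1.78×1.760) = 0.04360.
D = 17.33 × (0.4667 − 0.04360) + 4.05 × 0.04360 = 7.331 + 0.1766 = 7.507 mg/L.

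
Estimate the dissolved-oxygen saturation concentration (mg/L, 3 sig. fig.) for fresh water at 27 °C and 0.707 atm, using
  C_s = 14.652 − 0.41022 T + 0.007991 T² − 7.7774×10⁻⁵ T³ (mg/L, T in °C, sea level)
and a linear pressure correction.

C_s ≈ 5.56 mg/L

At sea level: C_s = 14.652 − 0.41022×27 + 0.007991×27² − 7.7774×10⁻⁵×27³ = 7.871 mg/L.
Pressure correction: C_s' = 7.871 × 0.707 = 5.565 mg/L.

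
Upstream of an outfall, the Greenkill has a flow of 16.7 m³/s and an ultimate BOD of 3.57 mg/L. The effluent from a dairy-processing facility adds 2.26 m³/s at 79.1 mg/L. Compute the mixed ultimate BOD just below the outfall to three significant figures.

Flow-weighted mixing: C = (Q_r C_r + Q_w C_w)/(Q_r + Q_w)
= (16.7×3.57 + 2.26×79.1)/(16.7 + 2.26) = 238.4/18.96 = 12.57 mg/L.

12.6 mg/L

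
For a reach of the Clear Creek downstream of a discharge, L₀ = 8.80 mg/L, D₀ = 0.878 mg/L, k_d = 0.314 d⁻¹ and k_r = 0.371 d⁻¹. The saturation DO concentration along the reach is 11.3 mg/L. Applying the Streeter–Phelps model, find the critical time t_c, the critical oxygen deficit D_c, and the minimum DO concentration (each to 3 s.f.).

t_c ≈ 2.61 d; D_c ≈ 3.29 mg/L; min DO ≈ 8.01 mg/L

t_c = [1/(k_r−k_d)] ln[(k_r/k_d)(1 − D₀(k_r−k_d)/(k_d L₀))]
= [1/(0.371−0.314)] ln[(0.371/0.314)(1 − 0.878×0.05700/(0.314×8.80))]
= (1/0.05700) ln[1.182 × 0.9819] = 17.54 × ln(1.160) = 17.54 × 0.1485 = 2.606 d.
D_c = (k_d/k_r) L₀ e^(−k_d t_c) = (0.314/0.371) × 8.80 × e^(−0.314×2.606) = 0.8464 × 8.80 × 0.4412 = 3.286 mg/L.
Minimum DO = C_s − D_c = 11.3 − 3.286 = 8.014 mg/L.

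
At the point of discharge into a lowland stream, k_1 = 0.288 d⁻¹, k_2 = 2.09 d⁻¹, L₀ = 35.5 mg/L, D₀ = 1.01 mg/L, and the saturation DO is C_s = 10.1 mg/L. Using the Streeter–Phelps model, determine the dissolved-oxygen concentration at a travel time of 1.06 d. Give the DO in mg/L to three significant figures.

DO ≈ 6.43 mg/L

k_1 L₀/(k_2−k_1) = 0.288×35.5/(2.09−0.288) = 10.22/1.802 = 5.674 mg/L.
e^(−k_1 t) = e^(−0.288×1.060) = 0.7369; e^(−k_2 t) = e^(−2.09×1.060) = 0.1091.
D = 5.674 × (0.7369 − 0.1091) + 1.01 × 0.1091 = 3.562 + 0.1102 = 3.672 mg/L.
DO = C_s − D = 10.1 − 3.672 = 6.428 mg/L.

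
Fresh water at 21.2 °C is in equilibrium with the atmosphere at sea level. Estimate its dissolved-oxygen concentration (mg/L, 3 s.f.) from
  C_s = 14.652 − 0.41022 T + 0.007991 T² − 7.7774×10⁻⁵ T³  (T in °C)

C_s = 14.652 − 0.41022×21.2 + 0.007991×21.2² − 7.7774×10⁻⁵×21.2³ = 8.806 mg/L.

C_s ≈ 8.81 mg/L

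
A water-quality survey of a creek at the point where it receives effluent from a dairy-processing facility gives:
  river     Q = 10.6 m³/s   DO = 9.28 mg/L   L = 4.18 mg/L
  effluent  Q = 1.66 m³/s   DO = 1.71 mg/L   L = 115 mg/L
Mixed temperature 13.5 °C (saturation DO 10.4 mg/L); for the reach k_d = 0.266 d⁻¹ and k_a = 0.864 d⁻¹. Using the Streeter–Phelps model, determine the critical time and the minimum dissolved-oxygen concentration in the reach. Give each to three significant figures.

Mixed DO = (10.6×9.28 + 1.66×1.71)/(10.6+1.66) = 101.2/12.26 = 8.255 mg/L.
Mixed L₀ = (10.6×4.18 + 1.66×115)/(12.26) = 235.2/12.26 = 19.18 mg/L.
Initial deficit D₀ = C_s − DO₀ = 10.4 − 8.255 = 2.145 mg/L.
t_c = (1/0.5980) ln[(0.864/0.266)(1 − 2.145×0.5980/(0.266×19.18))] = 1.672 × ln(2.432) = 1.486 d.
D_c = (0.266/0.864) × 19.18 × e^(−0.266×1.486) = 0.3079 × 19.18 × 0.6735 = 3.978 mg/L.
Minimum DO = 10.4 − 3.978 = 6.422 mg/L.

t_c ≈ 1.49 d; minimum DO ≈ 6.42 mg/L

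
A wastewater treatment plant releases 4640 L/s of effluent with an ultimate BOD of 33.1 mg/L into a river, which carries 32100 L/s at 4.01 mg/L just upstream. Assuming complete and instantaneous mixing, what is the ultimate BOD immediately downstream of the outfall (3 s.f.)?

7.68 mg/L

Flow-weighted mixing: C = (Q_r C_r + Q_w C_w)/(Q_r + Q_w)
= (32100×4.01 + 4640×33.1)/(32100 + 4640) = 282300/36740 = 7.684 mg/L.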